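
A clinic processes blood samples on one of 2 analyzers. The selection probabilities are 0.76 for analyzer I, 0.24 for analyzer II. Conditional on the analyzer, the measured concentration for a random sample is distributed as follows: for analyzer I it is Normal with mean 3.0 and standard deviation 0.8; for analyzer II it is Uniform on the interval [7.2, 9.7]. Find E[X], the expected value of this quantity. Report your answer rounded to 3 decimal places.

Component means — I: 3; II: 8.45.
E[X] = 0.76·3 + 0.24·8.45 = 4.308.

4.308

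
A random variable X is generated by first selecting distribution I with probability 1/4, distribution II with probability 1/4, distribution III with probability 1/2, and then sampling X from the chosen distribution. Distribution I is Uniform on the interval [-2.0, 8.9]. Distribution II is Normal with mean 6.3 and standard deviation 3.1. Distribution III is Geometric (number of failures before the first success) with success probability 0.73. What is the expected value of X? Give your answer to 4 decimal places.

2.6224

Component means — I: 3.45; II: 6.3; III: 0.369863.
E[X] = 0.25·3.45 + 0.25·6.3 + 0.5·0.369863 = 2.62243.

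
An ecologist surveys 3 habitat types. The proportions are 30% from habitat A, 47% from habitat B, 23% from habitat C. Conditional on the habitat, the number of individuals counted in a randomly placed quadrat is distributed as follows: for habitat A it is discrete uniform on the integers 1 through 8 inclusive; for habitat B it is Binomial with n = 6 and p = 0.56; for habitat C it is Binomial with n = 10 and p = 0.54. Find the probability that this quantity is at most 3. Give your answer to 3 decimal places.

0.392

Conditional on each habitat, P(X ≤ 3): A: 0.375; B: 0.538172; C: 0.114061.
By total probability, P(X ≤ 3) = 0.3·0.375 + 0.47·0.538172 + 0.23·0.114061 = 0.391675.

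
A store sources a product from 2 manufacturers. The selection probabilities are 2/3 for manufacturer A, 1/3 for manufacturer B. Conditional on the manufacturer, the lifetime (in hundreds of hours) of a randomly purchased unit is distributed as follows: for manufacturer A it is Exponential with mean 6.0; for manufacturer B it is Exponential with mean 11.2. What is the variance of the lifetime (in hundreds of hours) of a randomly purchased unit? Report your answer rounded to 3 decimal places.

71.822

Per component, A: μ=6, E[X²]=72; B: μ=11.2, E[X²]=250.88.
E[X] = 0.666667·6 + 0.333333·11.2 = 7.73333.
E[X²] = 0.666667·72 + 0.333333·250.88 = 131.627.
Var(X) = E[X²] − (E[X])² = 131.627 − 59.8044 = 71.8222.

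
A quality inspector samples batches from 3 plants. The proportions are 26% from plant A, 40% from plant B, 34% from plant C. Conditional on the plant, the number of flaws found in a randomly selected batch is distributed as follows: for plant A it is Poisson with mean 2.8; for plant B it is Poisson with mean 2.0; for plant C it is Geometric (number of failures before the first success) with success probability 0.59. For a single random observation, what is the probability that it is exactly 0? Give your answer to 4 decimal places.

0.2705

Conditional on each plant, P(X = 0): A: 0.0608101; B: 0.135335; C: 0.59.
By total probability, P(X = 0) = 0.26·0.0608101 + 0.4·0.135335 + 0.34·0.59 = 0.270545.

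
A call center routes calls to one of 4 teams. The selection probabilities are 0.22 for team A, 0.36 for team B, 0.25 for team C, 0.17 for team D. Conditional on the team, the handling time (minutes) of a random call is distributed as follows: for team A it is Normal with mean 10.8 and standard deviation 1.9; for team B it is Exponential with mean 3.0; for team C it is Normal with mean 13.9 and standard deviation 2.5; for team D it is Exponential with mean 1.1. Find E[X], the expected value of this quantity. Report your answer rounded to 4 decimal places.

7.1180

Component means — A: 10.8; B: 3; C: 13.9; D: 1.1.
E[X] = 0.22·10.8 + 0.36·3 + 0.25·13.9 + 0.17·1.1 = 7.118.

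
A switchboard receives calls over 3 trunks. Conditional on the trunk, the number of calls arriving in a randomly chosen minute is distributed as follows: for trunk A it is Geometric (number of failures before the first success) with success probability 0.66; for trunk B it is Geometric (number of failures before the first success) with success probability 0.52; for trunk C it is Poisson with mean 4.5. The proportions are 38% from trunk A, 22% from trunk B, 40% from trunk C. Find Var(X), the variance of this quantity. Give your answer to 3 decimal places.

6.041

Per component, A: μ=0.515152, E[X²]=1.04591; B: μ=0.923077, E[X²]=2.62722; C: μ=4.5, E[X²]=24.75.
E[X] = 0.38·0.515152 + 0.22·0.923077 + 0.4·4.5 = 2.19883.
E[X²] = 0.38·1.04591 + 0.22·2.62722 + 0.4·24.75 = 10.8754.
Var(X) = E[X²] − (E[X])² = 10.8754 − 4.83487 = 6.04056.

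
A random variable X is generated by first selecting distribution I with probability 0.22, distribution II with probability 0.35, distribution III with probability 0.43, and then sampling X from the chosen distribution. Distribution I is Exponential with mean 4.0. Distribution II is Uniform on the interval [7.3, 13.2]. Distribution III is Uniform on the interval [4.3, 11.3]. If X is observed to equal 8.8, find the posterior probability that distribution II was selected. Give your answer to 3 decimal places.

Likelihoods f(8.8 | ·): I: 0.0277008; II: 0.169492; III: 0.142857.
Posterior ∝ prior × likelihood. Numerator for II: 0.35·0.169492 = 0.059322.
Normalizing constant: 0.22·0.0277008 + 0.35·0.169492 + 0.43·0.142857 = 0.126845.
P(II | observation) = 0.059322 / 0.126845 = 0.467674.

0.468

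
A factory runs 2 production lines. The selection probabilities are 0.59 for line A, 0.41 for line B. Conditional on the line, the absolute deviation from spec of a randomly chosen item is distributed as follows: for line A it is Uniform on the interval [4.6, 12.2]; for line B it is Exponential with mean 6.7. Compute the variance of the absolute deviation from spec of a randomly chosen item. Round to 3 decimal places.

21.944

Per component, A: μ=8.4, E[X²]=75.3733; B: μ=6.7, E[X²]=89.78.
E[X] = 0.59·8.4 + 0.41·6.7 = 7.703.
E[X²] = 0.59·75.3733 + 0.41·89.78 = 81.2801.
Var(X) = E[X²] − (E[X])² = 81.2801 − 59.3362 = 21.9439.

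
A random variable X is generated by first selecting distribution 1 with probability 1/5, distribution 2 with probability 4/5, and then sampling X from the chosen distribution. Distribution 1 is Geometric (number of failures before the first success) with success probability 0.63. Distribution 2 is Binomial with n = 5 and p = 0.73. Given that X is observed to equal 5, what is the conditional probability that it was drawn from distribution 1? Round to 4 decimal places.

Likelihoods P(X=5 | ·): 1: 0.00436867; 2: 0.207307.
Posterior ∝ prior × likelihood. Numerator for 1: 0.2·0.00436867 = 0.000873734.
Normalizing constant: 0.2·0.00436867 + 0.8·0.207307 = 0.166719.
P(1 | observation) = 0.000873734 / 0.166719 = 0.00524074.

0.0052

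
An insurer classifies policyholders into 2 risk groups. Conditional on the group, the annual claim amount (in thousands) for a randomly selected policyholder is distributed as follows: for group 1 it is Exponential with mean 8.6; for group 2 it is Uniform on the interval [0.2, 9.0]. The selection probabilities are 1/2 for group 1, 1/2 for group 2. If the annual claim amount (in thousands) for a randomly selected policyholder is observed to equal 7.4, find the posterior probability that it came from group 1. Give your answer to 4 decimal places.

0.3021

Likelihoods f(7.4 | ·): 1: 0.049182; 2: 0.113636.
Posterior ∝ prior × likelihood. Numerator for 1: 0.5·0.049182 = 0.024591.
Normalizing constant: 0.5·0.049182 + 0.5·0.113636 = 0.0814092.
P(1 | observation) = 0.024591 / 0.0814092 = 0.302067.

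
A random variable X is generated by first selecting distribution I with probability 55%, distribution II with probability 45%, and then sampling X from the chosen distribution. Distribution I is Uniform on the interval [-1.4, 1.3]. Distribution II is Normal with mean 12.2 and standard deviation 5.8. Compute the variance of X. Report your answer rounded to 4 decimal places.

Per component, I: μ=-0.05, E[X²]=0.61; II: μ=12.2, E[X²]=182.48.
E[X] = 0.55·-0.05 + 0.45·12.2 = 5.4625.
E[X²] = 0.55·0.61 + 0.45·182.48 = 82.4515.
Var(X) = E[X²] − (E[X])² = 82.4515 − 29.8389 = 52.6126.

52.6126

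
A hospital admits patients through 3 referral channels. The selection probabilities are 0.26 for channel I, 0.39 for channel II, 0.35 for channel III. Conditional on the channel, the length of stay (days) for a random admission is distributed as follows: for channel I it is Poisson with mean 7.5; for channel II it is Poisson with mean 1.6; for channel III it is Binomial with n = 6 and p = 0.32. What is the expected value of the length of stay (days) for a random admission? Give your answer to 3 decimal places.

3.246

Component means — I: 7.5; II: 1.6; III: 1.92.
E[X] = 0.26·7.5 + 0.39·1.6 + 0.35·1.92 = 3.246.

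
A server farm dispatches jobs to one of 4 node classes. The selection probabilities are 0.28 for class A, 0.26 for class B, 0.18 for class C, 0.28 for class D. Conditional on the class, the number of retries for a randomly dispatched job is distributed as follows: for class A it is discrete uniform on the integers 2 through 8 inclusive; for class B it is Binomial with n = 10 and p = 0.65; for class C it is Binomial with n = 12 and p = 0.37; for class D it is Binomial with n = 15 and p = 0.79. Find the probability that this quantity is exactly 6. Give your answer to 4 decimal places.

0.1287

Conditional on each class, P(X = 6): A: 0.142857; B: 0.237668; C: 0.148226; D: 0.000966363.
By total probability, P(X = 6) = 0.28·0.142857 + 0.26·0.237668 + 0.18·0.148226 + 0.28·0.000966363 = 0.128745.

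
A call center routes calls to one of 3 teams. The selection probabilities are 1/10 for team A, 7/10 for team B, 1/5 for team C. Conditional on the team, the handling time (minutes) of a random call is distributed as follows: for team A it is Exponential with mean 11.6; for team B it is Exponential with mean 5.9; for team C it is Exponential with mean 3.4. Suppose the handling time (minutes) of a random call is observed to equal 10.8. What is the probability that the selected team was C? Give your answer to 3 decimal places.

Likelihoods f(10.8 | ·): A: 0.0339781; B: 0.0271749; C: 0.0122743.
Posterior ∝ prior × likelihood. Numerator for C: 0.2·0.0122743 = 0.00245486.
Normalizing constant: 0.1·0.0339781 + 0.7·0.0271749 + 0.2·0.0122743 = 0.0248751.
P(C | observation) = 0.00245486 / 0.0248751 = 0.0986875.

0.099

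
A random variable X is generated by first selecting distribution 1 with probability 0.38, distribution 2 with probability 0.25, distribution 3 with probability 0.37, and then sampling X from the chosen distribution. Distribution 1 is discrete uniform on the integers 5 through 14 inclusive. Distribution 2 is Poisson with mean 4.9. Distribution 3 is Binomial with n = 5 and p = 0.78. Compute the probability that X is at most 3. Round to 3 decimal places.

Conditional on each component, P(X ≤ 3): 1: 0; 2: 0.279345; 3: 0.304117.
By total probability, P(X ≤ 3) = 0.38·0 + 0.25·0.279345 + 0.37·0.304117 = 0.182359.

0.182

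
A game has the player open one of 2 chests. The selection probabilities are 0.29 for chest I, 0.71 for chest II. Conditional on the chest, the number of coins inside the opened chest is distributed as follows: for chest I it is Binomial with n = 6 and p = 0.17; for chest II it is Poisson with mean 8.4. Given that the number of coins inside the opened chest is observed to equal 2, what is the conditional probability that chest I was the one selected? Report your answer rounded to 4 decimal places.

Likelihoods P(X=2 | ·): I: 0.205732; II: 0.00793332.
Posterior ∝ prior × likelihood. Numerator for I: 0.29·0.205732 = 0.0596622.
Normalizing constant: 0.29·0.205732 + 0.71·0.00793332 = 0.0652949.
P(I | observation) = 0.0596622 / 0.0652949 = 0.913735.

0.9137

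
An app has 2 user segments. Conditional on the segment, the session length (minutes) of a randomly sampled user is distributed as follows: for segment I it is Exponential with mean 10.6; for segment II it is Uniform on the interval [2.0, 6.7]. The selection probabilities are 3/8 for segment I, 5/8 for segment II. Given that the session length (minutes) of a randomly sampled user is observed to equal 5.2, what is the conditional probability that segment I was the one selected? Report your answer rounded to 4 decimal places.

Likelihoods f(5.2 | ·): I: 0.0577622; II: 0.212766.
Posterior ∝ prior × likelihood. Numerator for I: 0.375·0.0577622 = 0.0216608.
Normalizing constant: 0.375·0.0577622 + 0.625·0.212766 = 0.15464.
P(I | observation) = 0.0216608 / 0.15464 = 0.140073.

0.1401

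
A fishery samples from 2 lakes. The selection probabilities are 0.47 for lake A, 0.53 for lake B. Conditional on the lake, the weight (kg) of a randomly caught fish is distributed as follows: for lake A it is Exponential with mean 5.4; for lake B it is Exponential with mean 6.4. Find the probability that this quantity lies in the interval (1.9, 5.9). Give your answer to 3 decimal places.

Conditional on each lake, P(1.9 < X < 5.9): A: 0.368038; B: 0.345364.
By total probability, P(1.9 < X < 5.9) = 0.47·0.368038 + 0.53·0.345364 = 0.356021.

0.356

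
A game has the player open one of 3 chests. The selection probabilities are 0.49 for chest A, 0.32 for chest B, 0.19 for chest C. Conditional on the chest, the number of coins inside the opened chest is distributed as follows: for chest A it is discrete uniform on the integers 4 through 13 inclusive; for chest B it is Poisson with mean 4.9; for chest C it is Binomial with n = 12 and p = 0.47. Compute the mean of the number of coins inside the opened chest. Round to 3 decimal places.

6.805

Component means — A: 8.5; B: 4.9; C: 5.64.
E[X] = 0.49·8.5 + 0.32·4.9 + 0.19·5.64 = 6.8046.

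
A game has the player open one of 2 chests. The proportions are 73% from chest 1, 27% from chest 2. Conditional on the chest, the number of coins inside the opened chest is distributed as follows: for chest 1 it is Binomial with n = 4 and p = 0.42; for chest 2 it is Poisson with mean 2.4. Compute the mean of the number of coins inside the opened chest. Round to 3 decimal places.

Component means — 1: 1.68; 2: 2.4.
E[X] = 0.73·1.68 + 0.27·2.4 = 1.8744.

1.874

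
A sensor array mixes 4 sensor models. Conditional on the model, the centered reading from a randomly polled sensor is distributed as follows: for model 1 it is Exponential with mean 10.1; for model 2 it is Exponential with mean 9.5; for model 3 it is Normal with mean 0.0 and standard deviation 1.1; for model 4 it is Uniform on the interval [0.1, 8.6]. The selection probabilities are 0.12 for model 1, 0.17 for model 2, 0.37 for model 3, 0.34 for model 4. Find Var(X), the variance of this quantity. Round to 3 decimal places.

45.554

Per component, 1: μ=10.1, E[X²]=204.02; 2: μ=9.5, E[X²]=180.5; 3: μ=0, E[X²]=1.21; 4: μ=4.35, E[X²]=24.9433.
E[X] = 0.12·10.1 + 0.17·9.5 + 0.37·0 + 0.34·4.35 = 4.306.
E[X²] = 0.12·204.02 + 0.17·180.5 + 0.37·1.21 + 0.34·24.9433 = 64.0958.
Var(X) = E[X²] − (E[X])² = 64.0958 − 18.5416 = 45.5542.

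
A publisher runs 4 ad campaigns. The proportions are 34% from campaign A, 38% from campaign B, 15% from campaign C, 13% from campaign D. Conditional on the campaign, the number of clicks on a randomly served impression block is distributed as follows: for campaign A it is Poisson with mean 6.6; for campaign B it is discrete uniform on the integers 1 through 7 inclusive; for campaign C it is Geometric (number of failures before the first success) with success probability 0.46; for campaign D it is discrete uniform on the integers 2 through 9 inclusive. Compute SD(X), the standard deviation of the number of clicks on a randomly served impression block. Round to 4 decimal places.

2.8617

Per component, A: μ=6.6, E[X²]=50.16; B: μ=4, E[X²]=20; C: μ=1.17391, E[X²]=3.93006; D: μ=5.5, E[X²]=35.5.
E[X] = 0.34·6.6 + 0.38·4 + 0.15·1.17391 + 0.13·5.5 = 4.65509.
E[X²] = 0.34·50.16 + 0.38·20 + 0.15·3.93006 + 0.13·35.5 = 29.8589.
Var(X) = E[X²] − (E[X])² = 29.8589 − 21.6698 = 8.18907.
SD(X) = √8.18907 = 2.86166.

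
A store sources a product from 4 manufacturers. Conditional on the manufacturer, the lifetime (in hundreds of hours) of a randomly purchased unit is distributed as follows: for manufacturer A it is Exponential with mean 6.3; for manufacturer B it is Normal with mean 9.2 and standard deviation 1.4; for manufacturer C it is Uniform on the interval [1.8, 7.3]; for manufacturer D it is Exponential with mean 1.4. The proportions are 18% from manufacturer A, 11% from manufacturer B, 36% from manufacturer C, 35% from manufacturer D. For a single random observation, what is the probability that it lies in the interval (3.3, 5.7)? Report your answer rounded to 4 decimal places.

0.2187

Conditional on each manufacturer, P(3.3 < X < 5.7): A: 0.187622; B: 0.00619714; C: 0.436364; D: 0.0776374.
By total probability, P(3.3 < X < 5.7) = 0.18·0.187622 + 0.11·0.00619714 + 0.36·0.436364 + 0.35·0.0776374 = 0.218718.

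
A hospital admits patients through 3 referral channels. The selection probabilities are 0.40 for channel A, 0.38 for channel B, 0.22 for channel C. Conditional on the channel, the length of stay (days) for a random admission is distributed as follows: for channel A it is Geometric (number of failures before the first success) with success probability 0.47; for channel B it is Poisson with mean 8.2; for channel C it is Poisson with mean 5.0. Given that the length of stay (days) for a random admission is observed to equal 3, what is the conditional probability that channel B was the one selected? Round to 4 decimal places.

Likelihoods P(X=3 | ·): A: 0.0699722; B: 0.0252392; C: 0.140374.
Posterior ∝ prior × likelihood. Numerator for B: 0.38·0.0252392 = 0.0095909.
Normalizing constant: 0.4·0.0699722 + 0.38·0.0252392 + 0.22·0.140374 = 0.068462.
P(B | observation) = 0.0095909 / 0.068462 = 0.140091.

0.1401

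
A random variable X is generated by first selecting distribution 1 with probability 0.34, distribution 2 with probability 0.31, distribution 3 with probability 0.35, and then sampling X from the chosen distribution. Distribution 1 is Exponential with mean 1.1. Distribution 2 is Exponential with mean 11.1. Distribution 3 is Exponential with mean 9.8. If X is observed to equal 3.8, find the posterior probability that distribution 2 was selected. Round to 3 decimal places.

0.368

Likelihoods f(3.8 | ·): 1: 0.0287288; 2: 0.0639734; 3: 0.0692427.
Posterior ∝ prior × likelihood. Numerator for 2: 0.31·0.0639734 = 0.0198318.
Normalizing constant: 0.34·0.0287288 + 0.31·0.0639734 + 0.35·0.0692427 = 0.0538345.
P(2 | observation) = 0.0198318 / 0.0538345 = 0.368384.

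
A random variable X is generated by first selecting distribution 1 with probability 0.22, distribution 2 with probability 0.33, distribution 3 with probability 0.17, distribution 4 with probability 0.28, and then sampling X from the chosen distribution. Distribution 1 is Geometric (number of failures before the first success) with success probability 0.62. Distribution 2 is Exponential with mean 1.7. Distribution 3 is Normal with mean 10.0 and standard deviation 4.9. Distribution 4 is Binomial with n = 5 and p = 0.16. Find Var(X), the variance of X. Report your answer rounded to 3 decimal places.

16.793

Per component, 1: μ=0.612903, E[X²]=1.3642; 2: μ=1.7, E[X²]=5.78; 3: μ=10, E[X²]=124.01; 4: μ=0.8, E[X²]=1.312.
E[X] = 0.22·0.612903 + 0.33·1.7 + 0.17·10 + 0.28·0.8 = 2.61984.
E[X²] = 0.22·1.3642 + 0.33·5.78 + 0.17·124.01 + 0.28·1.312 = 23.6566.
Var(X) = E[X²] − (E[X])² = 23.6566 − 6.86355 = 16.793.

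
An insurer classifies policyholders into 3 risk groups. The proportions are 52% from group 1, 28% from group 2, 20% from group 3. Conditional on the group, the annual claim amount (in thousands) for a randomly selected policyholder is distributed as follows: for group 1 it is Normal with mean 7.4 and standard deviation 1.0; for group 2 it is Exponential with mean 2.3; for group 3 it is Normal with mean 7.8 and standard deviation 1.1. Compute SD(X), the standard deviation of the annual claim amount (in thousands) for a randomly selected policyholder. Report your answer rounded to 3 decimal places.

Per component, 1: μ=7.4, E[X²]=55.76; 2: μ=2.3, E[X²]=10.58; 3: μ=7.8, E[X²]=62.05.
E[X] = 0.52·7.4 + 0.28·2.3 + 0.2·7.8 = 6.052.
E[X²] = 0.52·55.76 + 0.28·10.58 + 0.2·62.05 = 44.3676.
Var(X) = E[X²] − (E[X])² = 44.3676 − 36.6267 = 7.7409.
SD(X) = √7.7409 = 2.78225.

2.782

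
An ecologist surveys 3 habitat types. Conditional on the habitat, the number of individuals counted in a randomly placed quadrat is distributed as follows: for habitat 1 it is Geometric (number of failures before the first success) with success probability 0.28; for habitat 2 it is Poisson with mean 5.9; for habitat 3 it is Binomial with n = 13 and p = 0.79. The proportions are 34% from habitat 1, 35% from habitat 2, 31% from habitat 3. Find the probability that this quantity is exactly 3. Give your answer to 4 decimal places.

0.0684

Conditional on each habitat, P(X = 3): 1: 0.104509; 2: 0.0937707; 3: 2.35202e-05.
By total probability, P(X = 3) = 0.34·0.104509 + 0.35·0.0937707 + 0.31·2.35202e-05 = 0.0683603.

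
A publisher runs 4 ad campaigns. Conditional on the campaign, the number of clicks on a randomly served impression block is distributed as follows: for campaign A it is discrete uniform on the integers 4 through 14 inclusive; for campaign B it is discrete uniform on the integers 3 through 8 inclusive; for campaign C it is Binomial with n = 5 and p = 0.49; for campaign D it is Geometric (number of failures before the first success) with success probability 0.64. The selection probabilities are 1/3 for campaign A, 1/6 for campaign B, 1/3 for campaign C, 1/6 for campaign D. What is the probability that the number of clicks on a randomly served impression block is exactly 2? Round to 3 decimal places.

Conditional on each campaign, P(X = 2): A: 0; B: 0; C: 0.318495; D: 0.082944.
By total probability, P(X = 2) = 0.333333·0 + 0.166667·0 + 0.333333·0.318495 + 0.166667·0.082944 = 0.119989.

0.120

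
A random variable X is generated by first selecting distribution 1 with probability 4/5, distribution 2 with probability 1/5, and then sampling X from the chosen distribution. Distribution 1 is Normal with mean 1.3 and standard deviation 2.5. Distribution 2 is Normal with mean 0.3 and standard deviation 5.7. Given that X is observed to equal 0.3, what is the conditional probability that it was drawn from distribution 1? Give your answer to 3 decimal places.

Likelihoods f(0.3 | ·): 1: 0.147308; 2: 0.0699899.
Posterior ∝ prior × likelihood. Numerator for 1: 0.8·0.147308 = 0.117846.
Normalizing constant: 0.8·0.147308 + 0.2·0.0699899 = 0.131844.
P(1 | observation) = 0.117846 / 0.131844 = 0.89383.

0.894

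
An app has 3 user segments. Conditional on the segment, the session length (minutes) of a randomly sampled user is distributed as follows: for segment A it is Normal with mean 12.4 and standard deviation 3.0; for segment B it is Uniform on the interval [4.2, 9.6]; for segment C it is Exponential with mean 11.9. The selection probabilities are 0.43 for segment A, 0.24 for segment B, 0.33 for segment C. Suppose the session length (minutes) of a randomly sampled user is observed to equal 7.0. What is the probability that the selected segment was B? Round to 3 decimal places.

0.625

Likelihoods f(7.0 | ·): A: 0.0263167; B: 0.185185; C: 0.0466644.
Posterior ∝ prior × likelihood. Numerator for B: 0.24·0.185185 = 0.0444444.
Normalizing constant: 0.43·0.0263167 + 0.24·0.185185 + 0.33·0.0466644 = 0.0711599.
P(B | observation) = 0.0444444 / 0.0711599 = 0.624572.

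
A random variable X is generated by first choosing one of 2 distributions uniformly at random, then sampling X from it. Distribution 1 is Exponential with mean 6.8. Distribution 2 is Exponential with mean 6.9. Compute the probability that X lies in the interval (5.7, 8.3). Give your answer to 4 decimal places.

0.1374

Conditional on each component, P(5.7 < X < 8.3): 1: 0.137416; 2: 0.137436.
By total probability, P(5.7 < X < 8.3) = 0.5·0.137416 + 0.5·0.137436 = 0.137426.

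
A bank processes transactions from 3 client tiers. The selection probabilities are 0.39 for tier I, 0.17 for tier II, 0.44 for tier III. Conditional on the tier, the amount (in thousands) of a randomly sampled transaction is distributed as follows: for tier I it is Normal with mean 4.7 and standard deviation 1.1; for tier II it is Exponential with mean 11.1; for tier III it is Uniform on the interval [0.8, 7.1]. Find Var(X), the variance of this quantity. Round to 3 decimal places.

Per component, I: μ=4.7, E[X²]=23.3; II: μ=11.1, E[X²]=246.42; III: μ=3.95, E[X²]=18.91.
E[X] = 0.39·4.7 + 0.17·11.1 + 0.44·3.95 = 5.458.
E[X²] = 0.39·23.3 + 0.17·246.42 + 0.44·18.91 = 59.2988.
Var(X) = E[X²] − (E[X])² = 59.2988 − 29.7898 = 29.509.

29.509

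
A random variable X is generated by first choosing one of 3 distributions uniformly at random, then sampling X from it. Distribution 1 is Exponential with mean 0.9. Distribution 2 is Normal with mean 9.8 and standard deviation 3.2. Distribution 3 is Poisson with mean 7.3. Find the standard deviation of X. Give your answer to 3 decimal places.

Per component, 1: μ=0.9, E[X²]=1.62; 2: μ=9.8, E[X²]=106.28; 3: μ=7.3, E[X²]=60.59.
E[X] = 0.333333·0.9 + 0.333333·9.8 + 0.333333·7.3 = 6.
E[X²] = 0.333333·1.62 + 0.333333·106.28 + 0.333333·60.59 = 56.1633.
Var(X) = E[X²] − (E[X])² = 56.1633 − 36 = 20.1633.
SD(X) = √20.1633 = 4.49036.

4.490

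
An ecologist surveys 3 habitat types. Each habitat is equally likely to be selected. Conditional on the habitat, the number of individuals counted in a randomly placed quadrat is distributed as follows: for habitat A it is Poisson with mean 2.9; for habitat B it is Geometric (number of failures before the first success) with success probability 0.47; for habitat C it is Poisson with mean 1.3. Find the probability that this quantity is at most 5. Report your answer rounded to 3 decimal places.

Conditional on each habitat, P(X ≤ 5): A: 0.925826; B: 0.977836; C: 0.997769.
By total probability, P(X ≤ 5) = 0.333333·0.925826 + 0.333333·0.977836 + 0.333333·0.997769 = 0.967144.

0.967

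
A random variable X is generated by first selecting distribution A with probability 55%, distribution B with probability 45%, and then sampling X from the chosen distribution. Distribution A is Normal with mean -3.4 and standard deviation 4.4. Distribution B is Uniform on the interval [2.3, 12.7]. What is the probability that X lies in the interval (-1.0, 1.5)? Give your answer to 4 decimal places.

Conditional on each component, P(-1.0 < X < 1.5): A: 0.160003; B: 0.
By total probability, P(-1.0 < X < 1.5) = 0.55·0.160003 + 0.45·0 = 0.0880016.

0.0880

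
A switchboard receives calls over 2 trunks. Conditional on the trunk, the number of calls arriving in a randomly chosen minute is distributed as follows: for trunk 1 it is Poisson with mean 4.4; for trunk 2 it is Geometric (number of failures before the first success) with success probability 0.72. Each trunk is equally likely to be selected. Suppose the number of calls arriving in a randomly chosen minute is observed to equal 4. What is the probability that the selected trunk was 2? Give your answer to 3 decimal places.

Likelihoods P(X=4 | ·): 1: 0.191736; 2: 0.00442552.
Posterior ∝ prior × likelihood. Numerator for 2: 0.5·0.00442552 = 0.00221276.
Normalizing constant: 0.5·0.191736 + 0.5·0.00442552 = 0.0980808.
P(2 | observation) = 0.00221276 / 0.0980808 = 0.0225606.

0.023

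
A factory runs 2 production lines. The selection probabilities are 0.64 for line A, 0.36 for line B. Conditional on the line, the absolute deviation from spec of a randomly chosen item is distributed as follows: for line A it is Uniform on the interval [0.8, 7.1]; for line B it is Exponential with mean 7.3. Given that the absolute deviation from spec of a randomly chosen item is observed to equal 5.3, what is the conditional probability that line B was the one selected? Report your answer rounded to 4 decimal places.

0.1902

Likelihoods f(5.3 | ·): A: 0.15873; B: 0.0662777.
Posterior ∝ prior × likelihood. Numerator for B: 0.36·0.0662777 = 0.02386.
Normalizing constant: 0.64·0.15873 + 0.36·0.0662777 = 0.125447.
P(B | observation) = 0.02386 / 0.125447 = 0.190199.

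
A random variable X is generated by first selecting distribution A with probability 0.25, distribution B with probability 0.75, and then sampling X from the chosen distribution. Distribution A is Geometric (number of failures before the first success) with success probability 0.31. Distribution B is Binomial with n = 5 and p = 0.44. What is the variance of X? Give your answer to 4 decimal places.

Per component, A: μ=2.22581, E[X²]=12.1342; B: μ=2.2, E[X²]=6.072.
E[X] = 0.25·2.22581 + 0.75·2.2 = 2.20645.
E[X²] = 0.25·12.1342 + 0.75·6.072 = 7.58756.
Var(X) = E[X²] − (E[X])² = 7.58756 − 4.86843 = 2.71913.

2.7191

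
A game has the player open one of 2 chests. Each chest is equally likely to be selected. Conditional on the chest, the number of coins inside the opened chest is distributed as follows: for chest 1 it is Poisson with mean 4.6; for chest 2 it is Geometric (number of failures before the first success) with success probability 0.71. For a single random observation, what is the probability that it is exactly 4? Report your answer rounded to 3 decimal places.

Conditional on each chest, P(X = 4): 1: 0.187528; 2: 0.0050217.
By total probability, P(X = 4) = 0.5·0.187528 + 0.5·0.0050217 = 0.0962747.

0.096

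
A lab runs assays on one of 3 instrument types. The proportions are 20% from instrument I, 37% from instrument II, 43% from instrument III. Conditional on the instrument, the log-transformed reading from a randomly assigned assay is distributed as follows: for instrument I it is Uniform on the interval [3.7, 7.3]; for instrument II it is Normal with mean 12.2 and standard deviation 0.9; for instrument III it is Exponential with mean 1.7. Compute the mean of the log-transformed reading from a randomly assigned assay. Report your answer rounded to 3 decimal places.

6.345

Component means — I: 5.5; II: 12.2; III: 1.7.
E[X] = 0.2·5.5 + 0.37·12.2 + 0.43·1.7 = 6.345.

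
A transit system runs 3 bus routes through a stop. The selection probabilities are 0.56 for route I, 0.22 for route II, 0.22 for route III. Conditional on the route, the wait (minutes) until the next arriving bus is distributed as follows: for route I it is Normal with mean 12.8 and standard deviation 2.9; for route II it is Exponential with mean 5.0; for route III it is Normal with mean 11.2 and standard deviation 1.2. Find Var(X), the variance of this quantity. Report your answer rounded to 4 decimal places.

Per component, I: μ=12.8, E[X²]=172.25; II: μ=5, E[X²]=50; III: μ=11.2, E[X²]=126.88.
E[X] = 0.56·12.8 + 0.22·5 + 0.22·11.2 = 10.732.
E[X²] = 0.56·172.25 + 0.22·50 + 0.22·126.88 = 135.374.
Var(X) = E[X²] − (E[X])² = 135.374 − 115.176 = 20.1978.

20.1978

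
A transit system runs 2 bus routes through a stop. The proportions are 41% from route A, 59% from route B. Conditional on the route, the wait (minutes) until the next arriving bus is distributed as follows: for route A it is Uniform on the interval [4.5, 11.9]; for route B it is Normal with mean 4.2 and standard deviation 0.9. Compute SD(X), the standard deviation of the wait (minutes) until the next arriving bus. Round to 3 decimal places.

Per component, A: μ=8.2, E[X²]=71.8033; B: μ=4.2, E[X²]=18.45.
E[X] = 0.41·8.2 + 0.59·4.2 = 5.84.
E[X²] = 0.41·71.8033 + 0.59·18.45 = 40.3249.
Var(X) = E[X²] − (E[X])² = 40.3249 − 34.1056 = 6.21927.
SD(X) = √6.21927 = 2.49385.

2.494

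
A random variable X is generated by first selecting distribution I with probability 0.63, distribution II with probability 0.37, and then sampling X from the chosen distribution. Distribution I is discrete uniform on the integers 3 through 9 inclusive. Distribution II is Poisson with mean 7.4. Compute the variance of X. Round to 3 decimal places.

5.715

Per component, I: μ=6, E[X²]=40; II: μ=7.4, E[X²]=62.16.
E[X] = 0.63·6 + 0.37·7.4 = 6.518.
E[X²] = 0.63·40 + 0.37·62.16 = 48.1992.
Var(X) = E[X²] − (E[X])² = 48.1992 − 42.4843 = 5.71488.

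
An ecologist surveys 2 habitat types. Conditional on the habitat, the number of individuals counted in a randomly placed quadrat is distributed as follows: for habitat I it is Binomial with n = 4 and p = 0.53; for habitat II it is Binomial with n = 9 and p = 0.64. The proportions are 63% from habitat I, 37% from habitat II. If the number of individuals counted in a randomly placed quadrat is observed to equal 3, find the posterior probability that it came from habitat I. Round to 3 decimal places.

Likelihoods P(X=3 | ·): I: 0.279889; II: 0.047933.
Posterior ∝ prior × likelihood. Numerator for I: 0.63·0.279889 = 0.17633.
Normalizing constant: 0.63·0.279889 + 0.37·0.047933 = 0.194065.
P(I | observation) = 0.17633 / 0.194065 = 0.908612.

0.909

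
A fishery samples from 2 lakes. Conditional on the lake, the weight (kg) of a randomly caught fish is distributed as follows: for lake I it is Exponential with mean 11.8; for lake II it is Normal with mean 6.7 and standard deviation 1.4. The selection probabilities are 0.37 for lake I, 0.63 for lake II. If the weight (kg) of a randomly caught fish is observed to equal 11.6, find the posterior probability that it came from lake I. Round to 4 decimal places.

Likelihoods f(11.6 | ·): I: 0.0317091; II: 0.000623345.
Posterior ∝ prior × likelihood. Numerator for I: 0.37·0.0317091 = 0.0117324.
Normalizing constant: 0.37·0.0317091 + 0.63·0.000623345 = 0.0121251.
P(I | observation) = 0.0117324 / 0.0121251 = 0.967612.

0.9676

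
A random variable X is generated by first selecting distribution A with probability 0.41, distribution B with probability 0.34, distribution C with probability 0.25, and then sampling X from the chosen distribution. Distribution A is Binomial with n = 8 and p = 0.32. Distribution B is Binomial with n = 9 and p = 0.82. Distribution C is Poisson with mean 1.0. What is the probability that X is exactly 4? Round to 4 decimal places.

Conditional on each component, P(X = 4): A: 0.15694; B: 0.0107644; C: 0.0153283.
By total probability, P(X = 4) = 0.41·0.15694 + 0.34·0.0107644 + 0.25·0.0153283 = 0.0718374.

0.0718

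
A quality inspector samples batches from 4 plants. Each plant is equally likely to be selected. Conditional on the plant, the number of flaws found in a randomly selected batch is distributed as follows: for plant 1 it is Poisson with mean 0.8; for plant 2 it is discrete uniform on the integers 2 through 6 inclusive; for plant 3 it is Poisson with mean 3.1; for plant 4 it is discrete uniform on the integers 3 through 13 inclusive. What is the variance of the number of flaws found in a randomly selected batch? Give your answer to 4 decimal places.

10.7369

Per component, 1: μ=0.8, E[X²]=1.44; 2: μ=4, E[X²]=18; 3: μ=3.1, E[X²]=12.71; 4: μ=8, E[X²]=74.
E[X] = 0.25·0.8 + 0.25·4 + 0.25·3.1 + 0.25·8 = 3.975.
E[X²] = 0.25·1.44 + 0.25·18 + 0.25·12.71 + 0.25·74 = 26.5375.
Var(X) = E[X²] − (E[X])² = 26.5375 − 15.8006 = 10.7369.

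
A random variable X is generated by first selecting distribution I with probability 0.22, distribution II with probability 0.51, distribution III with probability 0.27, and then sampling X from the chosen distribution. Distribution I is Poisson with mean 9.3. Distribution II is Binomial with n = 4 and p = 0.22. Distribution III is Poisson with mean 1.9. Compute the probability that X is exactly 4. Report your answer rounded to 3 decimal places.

0.029

Conditional on each component, P(X = 4): I: 0.0284959; II: 0.00234256; III: 0.0812164.
By total probability, P(X = 4) = 0.22·0.0284959 + 0.51·0.00234256 + 0.27·0.0812164 = 0.0293922.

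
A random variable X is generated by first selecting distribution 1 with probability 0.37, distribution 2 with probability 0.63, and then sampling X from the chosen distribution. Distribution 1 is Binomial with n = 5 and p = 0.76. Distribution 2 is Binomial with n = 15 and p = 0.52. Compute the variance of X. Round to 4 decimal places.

Per component, 1: μ=3.8, E[X²]=15.352; 2: μ=7.8, E[X²]=64.584.
E[X] = 0.37·3.8 + 0.63·7.8 = 6.32.
E[X²] = 0.37·15.352 + 0.63·64.584 = 46.3682.
Var(X) = E[X²] − (E[X])² = 46.3682 − 39.9424 = 6.42576.

6.4258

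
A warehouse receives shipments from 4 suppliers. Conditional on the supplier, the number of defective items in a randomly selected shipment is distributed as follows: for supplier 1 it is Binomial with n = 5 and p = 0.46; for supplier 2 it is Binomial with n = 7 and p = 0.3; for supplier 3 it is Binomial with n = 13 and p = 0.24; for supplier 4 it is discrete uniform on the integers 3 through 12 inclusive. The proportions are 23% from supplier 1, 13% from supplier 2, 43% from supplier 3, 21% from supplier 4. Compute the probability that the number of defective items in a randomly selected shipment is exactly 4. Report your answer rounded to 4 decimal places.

Conditional on each supplier, P(X = 4): 1: 0.120891; 2: 0.0972405; 3: 0.200666; 4: 0.1.
By total probability, P(X = 4) = 0.23·0.120891 + 0.13·0.0972405 + 0.43·0.200666 + 0.21·0.1 = 0.147733.

0.1477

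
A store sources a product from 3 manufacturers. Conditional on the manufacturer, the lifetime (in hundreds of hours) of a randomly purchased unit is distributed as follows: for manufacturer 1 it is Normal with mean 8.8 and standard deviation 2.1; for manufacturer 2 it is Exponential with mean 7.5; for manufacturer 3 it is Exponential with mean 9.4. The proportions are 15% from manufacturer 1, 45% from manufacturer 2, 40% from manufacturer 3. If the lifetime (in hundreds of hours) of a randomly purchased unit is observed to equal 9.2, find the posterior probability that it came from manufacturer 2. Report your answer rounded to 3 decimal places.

0.286

Likelihoods f(9.2 | ·): 1: 0.186557; 2: 0.0391025; 3: 0.0399777.
Posterior ∝ prior × likelihood. Numerator for 2: 0.45·0.0391025 = 0.0175961.
Normalizing constant: 0.15·0.186557 + 0.45·0.0391025 + 0.4·0.0399777 = 0.0615708.
P(2 | observation) = 0.0175961 / 0.0615708 = 0.285787.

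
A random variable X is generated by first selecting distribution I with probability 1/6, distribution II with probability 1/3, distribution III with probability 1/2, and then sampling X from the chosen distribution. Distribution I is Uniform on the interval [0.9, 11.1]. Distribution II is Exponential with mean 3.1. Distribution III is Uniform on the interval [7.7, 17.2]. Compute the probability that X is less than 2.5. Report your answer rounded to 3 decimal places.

Conditional on each component, P(X < 2.5): I: 0.156863; II: 0.553561; III: 0.
By total probability, P(X < 2.5) = 0.166667·0.156863 + 0.333333·0.553561 + 0.5·0 = 0.210664.

0.211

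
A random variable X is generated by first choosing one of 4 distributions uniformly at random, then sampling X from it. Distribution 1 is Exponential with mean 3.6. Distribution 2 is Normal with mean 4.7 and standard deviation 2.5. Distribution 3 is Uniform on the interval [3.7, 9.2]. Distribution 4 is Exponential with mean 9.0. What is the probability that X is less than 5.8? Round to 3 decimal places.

0.582

Conditional on each component, P(X < 5.8): 1: 0.800334; 2: 0.670031; 3: 0.381818; 4: 0.475046.
By total probability, P(X < 5.8) = 0.25·0.800334 + 0.25·0.670031 + 0.25·0.381818 + 0.25·0.475046 = 0.581807.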